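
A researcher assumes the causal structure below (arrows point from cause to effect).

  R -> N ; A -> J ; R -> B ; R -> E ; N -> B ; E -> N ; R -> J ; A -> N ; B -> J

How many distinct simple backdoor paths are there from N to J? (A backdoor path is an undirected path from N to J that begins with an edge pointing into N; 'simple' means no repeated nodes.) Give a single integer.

A backdoor path from N to J is any simple undirected path whose first edge points into N (i.e. leaves N via a parent).
Parents of N: {A, E, R}.
Enumerating:
  P1: N <- A -> J
  P2: N <- R -> B -> J
  P3: N <- R -> J
  P4: N <- E <- R -> B -> J
  P5: N <- E <- R -> J
That exhausts the simple backdoor paths. Count: 5.

5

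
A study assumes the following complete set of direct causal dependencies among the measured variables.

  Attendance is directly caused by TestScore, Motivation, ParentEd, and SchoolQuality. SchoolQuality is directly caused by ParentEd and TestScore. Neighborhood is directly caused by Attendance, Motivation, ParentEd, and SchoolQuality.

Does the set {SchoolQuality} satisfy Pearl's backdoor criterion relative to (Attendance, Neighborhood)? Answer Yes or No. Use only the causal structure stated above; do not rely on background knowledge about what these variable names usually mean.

Backdoor paths from Attendance to Neighborhood (paths whose first edge points into Attendance):
  P1: Attendance <- TestScore -> SchoolQuality <- ParentEd -> Neighborhood
  P2: Attendance <- TestScore -> SchoolQuality -> Neighborhood
  P3: Attendance <- Motivation -> Neighborhood
  P4: Attendance <- ParentEd -> SchoolQuality -> Neighborhood
  P5: Attendance <- ParentEd -> Neighborhood
  P6: Attendance <- SchoolQuality <- ParentEd -> Neighborhood
  P7: Attendance <- SchoolQuality -> Neighborhood
Condition 1 (no descendant of Attendance in the set): holds — descendants of Attendance are {Neighborhood}; none are in {SchoolQuality}.
Condition 2 (every backdoor path blocked by {SchoolQuality}):
  P1: open — collider(s) SchoolQuality are conditioned on (or have a conditioned descendant) and no non-collider on the path is in the set.
  P2: blocked at chain node SchoolQuality ∈ conditioning set.
  P3: open — no interior node is in the conditioning set.
  P4: blocked at chain node SchoolQuality ∈ conditioning set.
  P5: open — no interior node is in the conditioning set.
  P6: blocked at chain node SchoolQuality ∈ conditioning set.
  P7: blocked at fork node SchoolQuality ∈ conditioning set.
{SchoolQuality} does not satisfy the backdoor criterion.

No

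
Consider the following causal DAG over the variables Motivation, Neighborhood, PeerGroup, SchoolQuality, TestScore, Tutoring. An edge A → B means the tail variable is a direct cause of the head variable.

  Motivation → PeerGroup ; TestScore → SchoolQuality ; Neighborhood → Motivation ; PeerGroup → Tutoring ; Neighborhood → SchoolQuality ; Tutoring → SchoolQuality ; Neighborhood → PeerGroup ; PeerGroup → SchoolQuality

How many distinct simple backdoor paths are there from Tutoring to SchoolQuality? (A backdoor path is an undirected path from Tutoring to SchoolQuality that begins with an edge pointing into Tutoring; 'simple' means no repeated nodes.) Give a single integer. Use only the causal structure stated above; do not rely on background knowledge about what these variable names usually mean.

3

A backdoor path from Tutoring to SchoolQuality is any simple undirected path whose first edge points into Tutoring (i.e. leaves Tutoring via a parent).
Parents of Tutoring: {PeerGroup}.
Enumerating:
  P1: Tutoring <- PeerGroup <- Neighborhood -> SchoolQuality
  P2: Tutoring <- PeerGroup <- Motivation <- Neighborhood -> SchoolQuality
  P3: Tutoring <- PeerGroup -> SchoolQuality
That exhausts the simple backdoor paths. Count: 3.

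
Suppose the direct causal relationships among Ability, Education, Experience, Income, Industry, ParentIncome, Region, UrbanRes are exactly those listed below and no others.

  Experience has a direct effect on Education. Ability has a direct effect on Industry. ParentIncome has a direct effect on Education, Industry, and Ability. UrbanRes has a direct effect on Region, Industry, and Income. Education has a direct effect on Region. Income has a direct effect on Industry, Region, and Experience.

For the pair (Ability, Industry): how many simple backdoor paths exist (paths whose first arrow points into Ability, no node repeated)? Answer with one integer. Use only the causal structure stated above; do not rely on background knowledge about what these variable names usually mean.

8

A backdoor path from Ability to Industry is any simple undirected path whose first edge points into Ability (i.e. leaves Ability via a parent).
Parents of Ability: {ParentIncome}.
Enumerating:
  P1: Ability <- ParentIncome -> Education <- Experience <- Income <- UrbanRes -> Industry
  P2: Ability <- ParentIncome -> Education <- Experience <- Income -> Region <- UrbanRes -> Industry
  P3: Ability <- ParentIncome -> Education <- Experience <- Income -> Industry
  P4: Ability <- ParentIncome -> Education -> Region <- UrbanRes -> Income -> Industry
  P5: Ability <- ParentIncome -> Education -> Region <- UrbanRes -> Industry
  P6: Ability <- ParentIncome -> Education -> Region <- Income <- UrbanRes -> Industry
  P7: Ability <- ParentIncome -> Education -> Region <- Income -> Industry
  P8: Ability <- ParentIncome -> Industry
That exhausts the simple backdoor paths. Count: 8.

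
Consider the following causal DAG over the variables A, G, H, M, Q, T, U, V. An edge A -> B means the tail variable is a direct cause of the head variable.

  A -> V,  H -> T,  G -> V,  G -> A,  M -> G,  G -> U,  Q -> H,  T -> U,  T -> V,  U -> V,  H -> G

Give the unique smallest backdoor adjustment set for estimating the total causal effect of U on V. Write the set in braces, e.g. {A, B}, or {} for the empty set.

Variables eligible for adjustment (non-descendants of U, excluding U and V): {A, G, H, M, Q, T}.
Backdoor paths from U to V:
  P1: U <- G <- H -> T -> V
  P2: U <- G -> A -> V
  P3: U <- G -> V
  P4: U <- T <- H -> G -> A -> V
  P5: U <- T <- H -> G -> V
  P6: U <- T -> V
The empty set is not sufficient: P1 (U <- G <- H -> T -> V) has no collider blocking it and no conditioned non-collider, so it is open.
Try {G, T}:
  P1: blocked at chain node G ∈ conditioning set.
  P2: blocked at fork node G ∈ conditioning set.
  P3: blocked at fork node G ∈ conditioning set.
  P4: blocked at chain node T ∈ conditioning set.
  P5: blocked at chain node T ∈ conditioning set.
  P6: blocked at fork node T ∈ conditioning set.
{G, T} contains no descendant of U and blocks every backdoor path.
Every element of {G, T} is needed (dropping G leaves P2 open; dropping T leaves P6 open), so no proper subset is valid.
Among all size-2 subsets of the eligible variables, only {G, T} blocks every backdoor path, so it is the unique smallest valid adjustment set.

{G, T}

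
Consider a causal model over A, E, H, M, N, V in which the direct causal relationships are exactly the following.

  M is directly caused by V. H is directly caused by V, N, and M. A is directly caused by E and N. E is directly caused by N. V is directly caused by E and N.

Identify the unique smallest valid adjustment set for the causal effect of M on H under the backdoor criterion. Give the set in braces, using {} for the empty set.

{V}

Variables eligible for adjustment (non-descendants of M, excluding M and H): {A, E, N, V}.
Backdoor paths from M to H:
  P1: M <- V <- N -> H
  P2: M <- V <- E <- N -> H
  P3: M <- V <- E -> A <- N -> H
  P4: M <- V -> H
The empty set is not sufficient: P1 (M <- V <- N -> H) has no collider blocking it and no conditioned non-collider, so it is open.
Try {V}:
  P1: blocked at chain node V ∈ conditioning set.
  P2: blocked at chain node V ∈ conditioning set.
  P3: blocked at chain node V ∈ conditioning set.
  P4: blocked at fork node V ∈ conditioning set.
{V} contains no descendant of M and blocks every backdoor path.
No other singleton works — e.g. {N} leaves P4 open — so {V} is the unique smallest valid adjustment set.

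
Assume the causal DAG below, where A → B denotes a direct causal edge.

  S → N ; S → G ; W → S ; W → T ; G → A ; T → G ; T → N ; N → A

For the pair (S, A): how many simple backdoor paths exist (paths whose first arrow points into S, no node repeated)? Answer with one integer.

2

A backdoor path from S to A is any simple undirected path whose first edge points into S (i.e. leaves S via a parent).
Parents of S: {W}.
Enumerating:
  P1: S <- W -> T -> N -> A
  P2: S <- W -> T -> G -> A
That exhausts the simple backdoor paths. Count: 2.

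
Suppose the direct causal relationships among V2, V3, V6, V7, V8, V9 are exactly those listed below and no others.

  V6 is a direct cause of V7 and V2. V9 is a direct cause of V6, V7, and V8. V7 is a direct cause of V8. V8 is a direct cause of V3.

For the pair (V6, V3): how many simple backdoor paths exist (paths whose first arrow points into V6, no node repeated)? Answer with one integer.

A backdoor path from V6 to V3 is any simple undirected path whose first edge points into V6 (i.e. leaves V6 via a parent).
Parents of V6: {V9}.
Enumerating:
  P1: V6 <- V9 -> V7 -> V8 -> V3
  P2: V6 <- V9 -> V8 -> V3
That exhausts the simple backdoor paths. Count: 2.

2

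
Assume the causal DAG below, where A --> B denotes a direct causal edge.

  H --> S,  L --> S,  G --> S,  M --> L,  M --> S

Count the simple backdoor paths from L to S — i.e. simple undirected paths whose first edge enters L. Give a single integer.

A backdoor path from L to S is any simple undirected path whose first edge points into L (i.e. leaves L via a parent).
Parents of L: {M}.
Enumerating:
  P1: L <- M -> S
That exhausts the simple backdoor paths. Count: 1.

1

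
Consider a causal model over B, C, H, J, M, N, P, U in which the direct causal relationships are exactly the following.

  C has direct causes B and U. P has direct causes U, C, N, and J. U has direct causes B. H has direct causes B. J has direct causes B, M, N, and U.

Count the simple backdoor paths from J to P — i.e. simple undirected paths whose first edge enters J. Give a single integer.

8

A backdoor path from J to P is any simple undirected path whose first edge points into J (i.e. leaves J via a parent).
Parents of J: {B, M, N, U}.
Enumerating:
  P1: J <- B -> U -> C -> P
  P2: J <- B -> U -> P
  P3: J <- B -> C <- U -> P
  P4: J <- B -> C -> P
  P5: J <- N -> P
  P6: J <- U <- B -> C -> P
  P7: J <- U -> C -> P
  P8: J <- U -> P
That exhausts the simple backdoor paths. Count: 8.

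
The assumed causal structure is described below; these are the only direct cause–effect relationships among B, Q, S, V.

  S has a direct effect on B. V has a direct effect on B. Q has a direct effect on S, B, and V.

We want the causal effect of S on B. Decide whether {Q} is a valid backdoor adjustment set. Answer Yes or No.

Yes

Backdoor paths from S to B (paths whose first edge points into S):
  P1: S <- Q -> V -> B
  P2: S <- Q -> B
Condition 1 (no descendant of S in the set): holds — descendants of S are {B}; none are in {Q}.
Condition 2 (every backdoor path blocked by {Q}):
  P1: blocked at fork node Q ∈ conditioning set.
  P2: blocked at fork node Q ∈ conditioning set.
{Q} satisfies the backdoor criterion.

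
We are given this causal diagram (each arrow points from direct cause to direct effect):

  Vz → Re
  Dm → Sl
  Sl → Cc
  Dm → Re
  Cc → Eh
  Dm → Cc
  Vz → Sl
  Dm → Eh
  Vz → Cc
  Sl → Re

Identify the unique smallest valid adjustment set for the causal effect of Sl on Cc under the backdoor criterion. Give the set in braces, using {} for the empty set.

Variables eligible for adjustment (non-descendants of Sl, excluding Sl and Cc): {Dm, Vz}.
Backdoor paths from Sl to Cc:
  P1: Sl <- Dm -> Re <- Vz -> Cc
  P2: Sl <- Dm -> Cc
  P3: Sl <- Dm -> Eh <- Cc
  P4: Sl <- Vz -> Re <- Dm -> Cc
  P5: Sl <- Vz -> Re <- Dm -> Eh <- Cc
  P6: Sl <- Vz -> Cc
The empty set is not sufficient: P2 (Sl <- Dm -> Cc) has no collider blocking it and no conditioned non-collider, so it is open.
Try {Dm, Vz}:
  P1: blocked at fork node Dm ∈ conditioning set.
  P2: blocked at fork node Dm ∈ conditioning set.
  P3: blocked at fork node Dm ∈ conditioning set.
  P4: blocked at fork node Vz ∈ conditioning set.
  P5: blocked at fork node Vz ∈ conditioning set.
  P6: blocked at fork node Vz ∈ conditioning set.
{Dm, Vz} contains no descendant of Sl and blocks every backdoor path.
Every element of {Dm, Vz} is needed (dropping Dm leaves P2 open; dropping Vz leaves P6 open), so no proper subset is valid.
Among all size-2 subsets of the eligible variables, only {Dm, Vz} blocks every backdoor path, so it is the unique smallest valid adjustment set.

{Dm, Vz}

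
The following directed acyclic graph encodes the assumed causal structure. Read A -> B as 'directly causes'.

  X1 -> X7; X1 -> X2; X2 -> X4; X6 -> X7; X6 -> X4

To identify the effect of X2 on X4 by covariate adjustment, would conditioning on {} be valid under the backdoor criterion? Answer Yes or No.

Yes

Backdoor paths from X2 to X4 (paths whose first edge points into X2):
  P1: X2 <- X1 -> X7 <- X6 -> X4
Condition 1 (no descendant of X2 in the set): holds — descendants of X2 are {X4}; none are in {}.
Condition 2 (every backdoor path blocked by {}):
  P1: blocked at collider X7 (neither it nor any descendant is in the conditioning set).
{} satisfies the backdoor criterion.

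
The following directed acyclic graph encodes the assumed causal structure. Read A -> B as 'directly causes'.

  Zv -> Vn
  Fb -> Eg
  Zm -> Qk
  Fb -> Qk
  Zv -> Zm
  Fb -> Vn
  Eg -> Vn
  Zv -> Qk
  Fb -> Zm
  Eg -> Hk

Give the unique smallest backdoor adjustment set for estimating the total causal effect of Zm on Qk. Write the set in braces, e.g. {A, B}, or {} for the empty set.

Variables eligible for adjustment (non-descendants of Zm, excluding Zm and Qk): {Eg, Fb, Hk, Vn, Zv}.
Backdoor paths from Zm to Qk:
  P1: Zm <- Zv -> Qk
  P2: Zm <- Zv -> Vn <- Fb -> Qk
  P3: Zm <- Zv -> Vn <- Eg <- Fb -> Qk
  P4: Zm <- Fb -> Eg -> Vn <- Zv -> Qk
  P5: Zm <- Fb -> Qk
  P6: Zm <- Fb -> Vn <- Zv -> Qk
The empty set is not sufficient: P1 (Zm <- Zv -> Qk) has no collider blocking it and no conditioned non-collider, so it is open.
Try {Fb, Zv}:
  P1: blocked at fork node Zv ∈ conditioning set.
  P2: blocked at fork node Zv ∈ conditioning set.
  P3: blocked at fork node Zv ∈ conditioning set.
  P4: blocked at fork node Fb ∈ conditioning set.
  P5: blocked at fork node Fb ∈ conditioning set.
  P6: blocked at fork node Fb ∈ conditioning set.
{Fb, Zv} contains no descendant of Zm and blocks every backdoor path.
Every element of {Fb, Zv} is needed (dropping Fb leaves P5 open; dropping Zv leaves P1 open), so no proper subset is valid.
Among all size-2 subsets of the eligible variables, only {Fb, Zv} blocks every backdoor path, so it is the unique smallest valid adjustment set.

{Fb, Zv}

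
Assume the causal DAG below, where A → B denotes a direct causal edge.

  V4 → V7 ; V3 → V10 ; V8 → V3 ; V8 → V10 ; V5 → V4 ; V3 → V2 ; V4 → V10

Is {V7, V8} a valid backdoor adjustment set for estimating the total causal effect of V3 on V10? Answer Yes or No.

Backdoor paths from V3 to V10 (paths whose first edge points into V3):
  P1: V3 <- V8 -> V10
Condition 1 (no descendant of V3 in the set): holds — descendants of V3 are {V10, V2}; none are in {V7, V8}.
Condition 2 (every backdoor path blocked by {V7, V8}):
  P1: blocked at fork node V8 ∈ conditioning set.
{V7, V8} satisfies the backdoor criterion.

Yes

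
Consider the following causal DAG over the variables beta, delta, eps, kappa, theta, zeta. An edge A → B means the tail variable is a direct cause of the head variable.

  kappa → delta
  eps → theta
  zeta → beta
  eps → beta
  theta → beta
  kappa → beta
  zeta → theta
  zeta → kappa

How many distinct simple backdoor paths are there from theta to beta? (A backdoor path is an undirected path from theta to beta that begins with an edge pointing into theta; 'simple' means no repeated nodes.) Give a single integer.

A backdoor path from theta to beta is any simple undirected path whose first edge points into theta (i.e. leaves theta via a parent).
Parents of theta: {eps, zeta}.
Enumerating:
  P1: theta <- zeta -> kappa -> beta
  P2: theta <- zeta -> beta
  P3: theta <- eps -> beta
That exhausts the simple backdoor paths. Count: 3.

3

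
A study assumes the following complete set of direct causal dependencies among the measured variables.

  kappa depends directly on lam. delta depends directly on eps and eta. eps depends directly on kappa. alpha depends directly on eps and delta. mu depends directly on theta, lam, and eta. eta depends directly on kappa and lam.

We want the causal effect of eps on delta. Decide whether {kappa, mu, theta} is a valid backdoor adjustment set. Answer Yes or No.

Backdoor paths from eps to delta (paths whose first edge points into eps):
  P1: eps <- kappa <- lam -> eta -> delta
  P2: eps <- kappa <- lam -> mu <- eta -> delta
  P3: eps <- kappa -> eta -> delta
Condition 1 (no descendant of eps in the set): holds — descendants of eps are {alpha, delta}; none are in {kappa, mu, theta}.
Condition 2 (every backdoor path blocked by {kappa, mu, theta}):
  P1: blocked at chain node kappa ∈ conditioning set.
  P2: blocked at chain node kappa ∈ conditioning set.
  P3: blocked at fork node kappa ∈ conditioning set.
{kappa, mu, theta} satisfies the backdoor criterion.

Yes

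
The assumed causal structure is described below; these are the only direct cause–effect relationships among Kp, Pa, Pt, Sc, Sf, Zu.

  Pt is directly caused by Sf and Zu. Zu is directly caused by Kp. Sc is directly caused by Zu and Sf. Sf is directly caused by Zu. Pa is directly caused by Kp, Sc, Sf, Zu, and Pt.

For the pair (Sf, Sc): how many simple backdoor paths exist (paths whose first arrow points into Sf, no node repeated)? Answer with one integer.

4

A backdoor path from Sf to Sc is any simple undirected path whose first edge points into Sf (i.e. leaves Sf via a parent).
Parents of Sf: {Zu}.
Enumerating:
  P1: Sf <- Zu <- Kp -> Pa <- Sc
  P2: Sf <- Zu -> Sc
  P3: Sf <- Zu -> Pt -> Pa <- Sc
  P4: Sf <- Zu -> Pa <- Sc
That exhausts the simple backdoor paths. Count: 4.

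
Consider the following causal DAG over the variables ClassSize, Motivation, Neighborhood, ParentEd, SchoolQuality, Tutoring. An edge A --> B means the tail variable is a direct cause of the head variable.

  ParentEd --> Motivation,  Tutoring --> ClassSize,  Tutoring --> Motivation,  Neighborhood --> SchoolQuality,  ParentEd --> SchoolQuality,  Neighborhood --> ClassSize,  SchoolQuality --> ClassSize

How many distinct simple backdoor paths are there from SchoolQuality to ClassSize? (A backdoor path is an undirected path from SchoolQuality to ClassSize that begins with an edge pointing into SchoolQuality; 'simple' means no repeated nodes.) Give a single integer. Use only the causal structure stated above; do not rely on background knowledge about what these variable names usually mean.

2

A backdoor path from SchoolQuality to ClassSize is any simple undirected path whose first edge points into SchoolQuality (i.e. leaves SchoolQuality via a parent).
Parents of SchoolQuality: {Neighborhood, ParentEd}.
Enumerating:
  P1: SchoolQuality <- ParentEd -> Motivation <- Tutoring -> ClassSize
  P2: SchoolQuality <- Neighborhood -> ClassSize
That exhausts the simple backdoor paths. Count: 2.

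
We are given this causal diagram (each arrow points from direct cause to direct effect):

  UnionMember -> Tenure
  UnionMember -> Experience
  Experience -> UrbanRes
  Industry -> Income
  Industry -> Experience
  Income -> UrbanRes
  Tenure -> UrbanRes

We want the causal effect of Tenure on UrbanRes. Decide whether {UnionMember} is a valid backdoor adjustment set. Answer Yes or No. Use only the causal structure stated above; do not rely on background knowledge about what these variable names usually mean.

Yes

Backdoor paths from Tenure to UrbanRes (paths whose first edge points into Tenure):
  P1: Tenure <- UnionMember -> Experience <- Industry -> Income -> UrbanRes
  P2: Tenure <- UnionMember -> Experience -> UrbanRes
Condition 1 (no descendant of Tenure in the set): holds — descendants of Tenure are {UrbanRes}; none are in {UnionMember}.
Condition 2 (every backdoor path blocked by {UnionMember}):
  P1: blocked at fork node UnionMember ∈ conditioning set.
  P2: blocked at fork node UnionMember ∈ conditioning set.
{UnionMember} satisfies the backdoor criterion.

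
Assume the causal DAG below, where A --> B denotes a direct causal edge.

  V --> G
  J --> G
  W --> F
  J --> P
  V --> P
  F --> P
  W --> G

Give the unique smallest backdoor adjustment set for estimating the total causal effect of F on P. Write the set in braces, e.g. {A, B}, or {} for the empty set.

Variables eligible for adjustment (non-descendants of F, excluding F and P): {G, J, V, W}.
Backdoor paths from F to P:
  P1: F <- W -> G <- V -> P
  P2: F <- W -> G <- J -> P
Each backdoor path contains an unconditioned collider, so every path is already blocked with the empty conditioning set:
  P1: blocked at collider G (neither it nor any descendant is in the conditioning set).
  P2: blocked at collider G (neither it nor any descendant is in the conditioning set).
The empty set is therefore the unique smallest valid set.

{}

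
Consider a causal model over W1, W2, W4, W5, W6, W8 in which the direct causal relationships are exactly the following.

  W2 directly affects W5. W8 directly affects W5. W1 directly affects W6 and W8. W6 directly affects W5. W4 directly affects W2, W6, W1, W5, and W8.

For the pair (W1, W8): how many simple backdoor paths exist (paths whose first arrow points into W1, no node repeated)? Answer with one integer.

A backdoor path from W1 to W8 is any simple undirected path whose first edge points into W1 (i.e. leaves W1 via a parent).
Parents of W1: {W4}.
Enumerating:
  P1: W1 <- W4 -> W8
  P2: W1 <- W4 -> W2 -> W5 <- W8
  P3: W1 <- W4 -> W6 -> W5 <- W8
  P4: W1 <- W4 -> W5 <- W8
That exhausts the simple backdoor paths. Count: 4.

4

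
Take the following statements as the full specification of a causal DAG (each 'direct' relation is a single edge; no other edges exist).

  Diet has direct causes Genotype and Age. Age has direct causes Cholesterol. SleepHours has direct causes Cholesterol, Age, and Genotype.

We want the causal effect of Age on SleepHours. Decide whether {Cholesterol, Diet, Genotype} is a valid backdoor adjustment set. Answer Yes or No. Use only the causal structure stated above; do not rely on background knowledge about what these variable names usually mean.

Backdoor paths from Age to SleepHours (paths whose first edge points into Age):
  P1: Age <- Cholesterol -> SleepHours
Condition 1 (no descendant of Age in the set): FAILS — Diet is a descendant of Age.
Condition 2 (every backdoor path blocked by {Cholesterol, Diet, Genotype}):
  P1: blocked at fork node Cholesterol ∈ conditioning set.
{Cholesterol, Diet, Genotype} does not satisfy the backdoor criterion.

No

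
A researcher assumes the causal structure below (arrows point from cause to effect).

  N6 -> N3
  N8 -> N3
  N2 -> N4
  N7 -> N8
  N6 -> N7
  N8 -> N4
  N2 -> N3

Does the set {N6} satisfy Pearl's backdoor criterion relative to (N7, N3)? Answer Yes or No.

Yes

Backdoor paths from N7 to N3 (paths whose first edge points into N7):
  P1: N7 <- N6 -> N3
Condition 1 (no descendant of N7 in the set): holds — descendants of N7 are {N3, N4, N8}; none are in {N6}.
Condition 2 (every backdoor path blocked by {N6}):
  P1: blocked at fork node N6 ∈ conditioning set.
{N6} satisfies the backdoor criterion.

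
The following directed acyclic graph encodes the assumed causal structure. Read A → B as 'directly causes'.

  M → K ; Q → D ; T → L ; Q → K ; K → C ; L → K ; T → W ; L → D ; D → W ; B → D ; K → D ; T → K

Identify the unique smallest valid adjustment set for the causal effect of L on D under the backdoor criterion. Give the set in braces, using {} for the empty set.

{T}

Variables eligible for adjustment (non-descendants of L, excluding L and D): {B, M, Q, T}.
Backdoor paths from L to D:
  P1: L <- T -> K <- Q -> D
  P2: L <- T -> K -> D
  P3: L <- T -> W <- D
The empty set is not sufficient: P2 (L <- T -> K -> D) has no collider blocking it and no conditioned non-collider, so it is open.
Try {T}:
  P1: blocked at fork node T ∈ conditioning set.
  P2: blocked at fork node T ∈ conditioning set.
  P3: blocked at fork node T ∈ conditioning set.
{T} contains no descendant of L and blocks every backdoor path.
No other singleton works — e.g. {M} leaves P2 open — so {T} is the unique smallest valid adjustment set.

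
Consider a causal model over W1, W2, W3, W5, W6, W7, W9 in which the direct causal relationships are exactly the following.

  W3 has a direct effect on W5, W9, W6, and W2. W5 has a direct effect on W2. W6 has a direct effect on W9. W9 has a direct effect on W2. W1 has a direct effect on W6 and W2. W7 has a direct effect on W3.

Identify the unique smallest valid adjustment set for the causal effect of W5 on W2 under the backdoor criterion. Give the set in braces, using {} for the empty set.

{W3}

Variables eligible for adjustment (non-descendants of W5, excluding W5 and W2): {W1, W3, W6, W7, W9}.
Backdoor paths from W5 to W2:
  P1: W5 <- W3 -> W6 <- W1 -> W2
  P2: W5 <- W3 -> W6 -> W9 -> W2
  P3: W5 <- W3 -> W9 <- W6 <- W1 -> W2
  P4: W5 <- W3 -> W9 -> W2
  P5: W5 <- W3 -> W2
The empty set is not sufficient: P2 (W5 <- W3 -> W6 -> W9 -> W2) has no collider blocking it and no conditioned non-collider, so it is open.
Try {W3}:
  P1: blocked at fork node W3 ∈ conditioning set.
  P2: blocked at fork node W3 ∈ conditioning set.
  P3: blocked at fork node W3 ∈ conditioning set.
  P4: blocked at fork node W3 ∈ conditioning set.
  P5: blocked at fork node W3 ∈ conditioning set.
{W3} contains no descendant of W5 and blocks every backdoor path.
No other singleton works — e.g. {W1} leaves P2 open — so {W3} is the unique smallest valid adjustment set.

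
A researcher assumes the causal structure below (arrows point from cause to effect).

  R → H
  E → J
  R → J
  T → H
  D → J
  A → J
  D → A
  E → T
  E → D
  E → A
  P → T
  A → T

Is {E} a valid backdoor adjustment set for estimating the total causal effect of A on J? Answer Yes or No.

Backdoor paths from A to J (paths whose first edge points into A):
  P1: A <- E -> D -> J
  P2: A <- E -> J
  P3: A <- E -> T -> H <- R -> J
  P4: A <- D <- E -> J
  P5: A <- D <- E -> T -> H <- R -> J
  P6: A <- D -> J
Condition 1 (no descendant of A in the set): holds — descendants of A are {H, J, T}; none are in {E}.
Condition 2 (every backdoor path blocked by {E}):
  P1: blocked at fork node E ∈ conditioning set.
  P2: blocked at fork node E ∈ conditioning set.
  P3: blocked at fork node E ∈ conditioning set.
  P4: blocked at fork node E ∈ conditioning set.
  P5: blocked at fork node E ∈ conditioning set.
  P6: open — no interior node is in the conditioning set.
{E} does not satisfy the backdoor criterion.

No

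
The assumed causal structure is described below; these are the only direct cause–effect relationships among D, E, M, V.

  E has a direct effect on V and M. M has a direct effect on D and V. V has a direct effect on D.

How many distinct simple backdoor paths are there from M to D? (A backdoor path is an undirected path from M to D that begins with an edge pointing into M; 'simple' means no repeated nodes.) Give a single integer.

A backdoor path from M to D is any simple undirected path whose first edge points into M (i.e. leaves M via a parent).
Parents of M: {E}.
Enumerating:
  P1: M <- E -> V -> D
That exhausts the simple backdoor paths. Count: 1.

1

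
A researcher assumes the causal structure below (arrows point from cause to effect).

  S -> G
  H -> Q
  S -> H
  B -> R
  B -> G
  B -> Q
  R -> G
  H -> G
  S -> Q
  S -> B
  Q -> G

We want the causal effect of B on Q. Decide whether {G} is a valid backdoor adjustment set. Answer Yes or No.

Backdoor paths from B to Q (paths whose first edge points into B):
  P1: B <- S -> H -> Q
  P2: B <- S -> H -> G <- Q
  P3: B <- S -> Q
  P4: B <- S -> G <- H -> Q
  P5: B <- S -> G <- Q
Condition 1 (no descendant of B in the set): FAILS — G is a descendant of B.
Condition 2 (every backdoor path blocked by {G}):
  P1: open — no interior node is in the conditioning set.
  P2: open — collider(s) G are conditioned on (or have a conditioned descendant) and no non-collider on the path is in the set.
  P3: open — no interior node is in the conditioning set.
  P4: open — collider(s) G are conditioned on (or have a conditioned descendant) and no non-collider on the path is in the set.
  P5: open — collider(s) G are conditioned on (or have a conditioned descendant) and no non-collider on the path is in the set.
{G} does not satisfy the backdoor criterion.

No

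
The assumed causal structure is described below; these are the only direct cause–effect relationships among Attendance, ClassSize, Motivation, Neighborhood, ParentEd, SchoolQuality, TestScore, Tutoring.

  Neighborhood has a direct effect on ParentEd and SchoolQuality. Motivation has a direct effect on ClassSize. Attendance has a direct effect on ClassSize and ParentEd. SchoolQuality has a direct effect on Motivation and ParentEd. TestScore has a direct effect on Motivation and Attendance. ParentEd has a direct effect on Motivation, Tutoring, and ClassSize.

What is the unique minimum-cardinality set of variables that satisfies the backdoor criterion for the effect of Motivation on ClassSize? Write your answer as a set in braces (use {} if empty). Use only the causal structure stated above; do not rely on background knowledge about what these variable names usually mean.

{Attendance, ParentEd}

Variables eligible for adjustment (non-descendants of Motivation, excluding Motivation and ClassSize): {Attendance, Neighborhood, ParentEd, SchoolQuality, TestScore, Tutoring}.
Backdoor paths from Motivation to ClassSize:
  P1: Motivation <- TestScore -> Attendance -> ParentEd -> ClassSize
  P2: Motivation <- TestScore -> Attendance -> ClassSize
  P3: Motivation <- SchoolQuality <- Neighborhood -> ParentEd <- Attendance -> ClassSize
  P4: Motivation <- SchoolQuality <- Neighborhood -> ParentEd -> ClassSize
  P5: Motivation <- SchoolQuality -> ParentEd <- Attendance -> ClassSize
  P6: Motivation <- SchoolQuality -> ParentEd -> ClassSize
  P7: Motivation <- ParentEd <- Attendance -> ClassSize
  P8: Motivation <- ParentEd -> ClassSize
The empty set is not sufficient: P1 (Motivation <- TestScore -> Attendance -> ParentEd -> ClassSize) has no collider blocking it and no conditioned non-collider, so it is open.
Try {Attendance, ParentEd}:
  P1: blocked at chain node Attendance ∈ conditioning set.
  P2: blocked at chain node Attendance ∈ conditioning set.
  P3: blocked at fork node Attendance ∈ conditioning set.
  P4: blocked at chain node ParentEd ∈ conditioning set.
  P5: blocked at fork node Attendance ∈ conditioning set.
  P6: blocked at chain node ParentEd ∈ conditioning set.
  P7: blocked at chain node ParentEd ∈ conditioning set.
  P8: blocked at fork node ParentEd ∈ conditioning set.
{Attendance, ParentEd} contains no descendant of Motivation and blocks every backdoor path.
Every element of {Attendance, ParentEd} is needed (dropping Attendance leaves P2 open; dropping ParentEd leaves P4 open), so no proper subset is valid.
Among all size-2 subsets of the eligible variables, only {Attendance, ParentEd} blocks every backdoor path, so it is the unique smallest valid adjustment set.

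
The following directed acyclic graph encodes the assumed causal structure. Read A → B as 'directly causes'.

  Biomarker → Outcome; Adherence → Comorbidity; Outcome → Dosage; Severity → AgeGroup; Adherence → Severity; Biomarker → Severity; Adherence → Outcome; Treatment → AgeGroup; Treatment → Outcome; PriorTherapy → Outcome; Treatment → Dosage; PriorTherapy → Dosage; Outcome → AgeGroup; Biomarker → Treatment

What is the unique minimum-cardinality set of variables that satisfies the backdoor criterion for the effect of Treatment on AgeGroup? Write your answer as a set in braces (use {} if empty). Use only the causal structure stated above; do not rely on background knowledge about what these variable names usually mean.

Variables eligible for adjustment (non-descendants of Treatment, excluding Treatment and AgeGroup): {Adherence, Biomarker, Comorbidity, PriorTherapy, Severity}.
Backdoor paths from Treatment to AgeGroup:
  P1: Treatment <- Biomarker -> Severity <- Adherence -> Outcome -> AgeGroup
  P2: Treatment <- Biomarker -> Severity -> AgeGroup
  P3: Treatment <- Biomarker -> Outcome <- Adherence -> Severity -> AgeGroup
  P4: Treatment <- Biomarker -> Outcome -> AgeGroup
The empty set is not sufficient: P2 (Treatment <- Biomarker -> Severity -> AgeGroup) has no collider blocking it and no conditioned non-collider, so it is open.
Try {Biomarker}:
  P1: blocked at fork node Biomarker ∈ conditioning set.
  P2: blocked at fork node Biomarker ∈ conditioning set.
  P3: blocked at fork node Biomarker ∈ conditioning set.
  P4: blocked at fork node Biomarker ∈ conditioning set.
{Biomarker} contains no descendant of Treatment and blocks every backdoor path.
No other singleton works — e.g. {PriorTherapy} leaves P2 open — so {Biomarker} is the unique smallest valid adjustment set.

{Biomarker}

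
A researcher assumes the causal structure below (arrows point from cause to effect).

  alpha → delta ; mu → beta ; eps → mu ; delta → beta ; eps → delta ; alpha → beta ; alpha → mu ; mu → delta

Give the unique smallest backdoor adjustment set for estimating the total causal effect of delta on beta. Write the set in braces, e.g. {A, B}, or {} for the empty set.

Variables eligible for adjustment (non-descendants of delta, excluding delta and beta): {alpha, eps, mu}.
Backdoor paths from delta to beta:
  P1: delta <- alpha -> mu -> beta
  P2: delta <- alpha -> beta
  P3: delta <- eps -> mu <- alpha -> beta
  P4: delta <- eps -> mu -> beta
  P5: delta <- mu <- alpha -> beta
  P6: delta <- mu -> beta
The empty set is not sufficient: P1 (delta <- alpha -> mu -> beta) has no collider blocking it and no conditioned non-collider, so it is open.
Try {alpha, mu}:
  P1: blocked at fork node alpha ∈ conditioning set.
  P2: blocked at fork node alpha ∈ conditioning set.
  P3: blocked at fork node alpha ∈ conditioning set.
  P4: blocked at chain node mu ∈ conditioning set.
  P5: blocked at chain node mu ∈ conditioning set.
  P6: blocked at fork node mu ∈ conditioning set.
{alpha, mu} contains no descendant of delta and blocks every backdoor path.
Every element of {alpha, mu} is needed (dropping alpha leaves P2 open; dropping mu leaves P4 open), so no proper subset is valid.
Among all size-2 subsets of the eligible variables, only {alpha, mu} blocks every backdoor path, so it is the unique smallest valid adjustment set.

{alpha, mu}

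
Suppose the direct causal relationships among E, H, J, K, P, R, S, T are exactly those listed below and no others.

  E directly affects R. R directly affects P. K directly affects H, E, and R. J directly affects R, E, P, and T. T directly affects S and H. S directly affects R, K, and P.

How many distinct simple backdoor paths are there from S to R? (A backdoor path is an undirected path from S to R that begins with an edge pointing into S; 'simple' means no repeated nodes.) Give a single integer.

A backdoor path from S to R is any simple undirected path whose first edge points into S (i.e. leaves S via a parent).
Parents of S: {T}.
Enumerating:
  P1: S <- T <- J -> E <- K -> R
  P2: S <- T <- J -> E -> R
  P3: S <- T <- J -> R
  P4: S <- T <- J -> P <- R
  P5: S <- T -> H <- K -> E <- J -> R
  P6: S <- T -> H <- K -> E <- J -> P <- R
  P7: S <- T -> H <- K -> E -> R
  P8: S <- T -> H <- K -> R
That exhausts the simple backdoor paths. Count: 8.

8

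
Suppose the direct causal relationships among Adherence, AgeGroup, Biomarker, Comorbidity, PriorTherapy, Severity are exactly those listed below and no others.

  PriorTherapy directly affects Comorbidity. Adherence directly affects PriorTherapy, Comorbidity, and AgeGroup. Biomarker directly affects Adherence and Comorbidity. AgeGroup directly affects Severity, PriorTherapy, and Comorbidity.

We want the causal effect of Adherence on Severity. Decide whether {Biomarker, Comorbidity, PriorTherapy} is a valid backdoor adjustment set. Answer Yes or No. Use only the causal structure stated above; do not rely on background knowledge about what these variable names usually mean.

Backdoor paths from Adherence to Severity (paths whose first edge points into Adherence):
  P1: Adherence <- Biomarker -> Comorbidity <- AgeGroup -> Severity
  P2: Adherence <- Biomarker -> Comorbidity <- PriorTherapy <- AgeGroup -> Severity
Condition 1 (no descendant of Adherence in the set): FAILS — Comorbidity and PriorTherapy are descendants of Adherence.
Condition 2 (every backdoor path blocked by {Biomarker, Comorbidity, PriorTherapy}):
  P1: blocked at fork node Biomarker ∈ conditioning set.
  P2: blocked at fork node Biomarker ∈ conditioning set.
{Biomarker, Comorbidity, PriorTherapy} does not satisfy the backdoor criterion.

No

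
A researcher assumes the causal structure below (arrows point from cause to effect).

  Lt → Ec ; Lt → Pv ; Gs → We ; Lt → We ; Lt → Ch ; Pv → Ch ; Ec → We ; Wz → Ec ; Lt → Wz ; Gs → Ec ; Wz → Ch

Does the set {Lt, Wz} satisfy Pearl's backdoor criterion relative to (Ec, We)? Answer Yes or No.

No

Backdoor paths from Ec to We (paths whose first edge points into Ec):
  P1: Ec <- Lt -> We
  P2: Ec <- Gs -> We
  P3: Ec <- Wz <- Lt -> We
  P4: Ec <- Wz -> Ch <- Lt -> We
  P5: Ec <- Wz -> Ch <- Pv <- Lt -> We
Condition 1 (no descendant of Ec in the set): holds — descendants of Ec are {We}; none are in {Lt, Wz}.
Condition 2 (every backdoor path blocked by {Lt, Wz}):
  P1: blocked at fork node Lt ∈ conditioning set.
  P2: open — no interior node is in the conditioning set.
  P3: blocked at chain node Wz ∈ conditioning set.
  P4: blocked at fork node Wz ∈ conditioning set.
  P5: blocked at fork node Wz ∈ conditioning set.
{Lt, Wz} does not satisfy the backdoor criterion.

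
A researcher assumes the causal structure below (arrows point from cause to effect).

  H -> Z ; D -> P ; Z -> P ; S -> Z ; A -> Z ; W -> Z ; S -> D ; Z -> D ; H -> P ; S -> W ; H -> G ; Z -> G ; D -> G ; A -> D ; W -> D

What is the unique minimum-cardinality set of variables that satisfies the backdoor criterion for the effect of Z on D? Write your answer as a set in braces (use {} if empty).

Variables eligible for adjustment (non-descendants of Z, excluding Z and D): {A, H, S, W}.
Backdoor paths from Z to D:
  P1: Z <- S -> W -> D
  P2: Z <- S -> D
  P3: Z <- H -> G <- D
  P4: Z <- H -> P <- D
  P5: Z <- A -> D
  P6: Z <- W <- S -> D
  P7: Z <- W -> D
The empty set is not sufficient: P1 (Z <- S -> W -> D) has no collider blocking it and no conditioned non-collider, so it is open.
Try {A, S, W}:
  P1: blocked at fork node S ∈ conditioning set.
  P2: blocked at fork node S ∈ conditioning set.
  P3: blocked at collider G (neither it nor any descendant is in the conditioning set).
  P4: blocked at collider P (neither it nor any descendant is in the conditioning set).
  P5: blocked at fork node A ∈ conditioning set.
  P6: blocked at chain node W ∈ conditioning set.
  P7: blocked at fork node W ∈ conditioning set.
{A, S, W} contains no descendant of Z and blocks every backdoor path.
Every element of {A, S, W} is needed (dropping A leaves P5 open; dropping S leaves P2 open; dropping W leaves P7 open), so no proper subset is valid.
Among all size-3 subsets of the eligible variables, only {A, S, W} blocks every backdoor path, so it is the unique smallest valid adjustment set.

{A, S, W}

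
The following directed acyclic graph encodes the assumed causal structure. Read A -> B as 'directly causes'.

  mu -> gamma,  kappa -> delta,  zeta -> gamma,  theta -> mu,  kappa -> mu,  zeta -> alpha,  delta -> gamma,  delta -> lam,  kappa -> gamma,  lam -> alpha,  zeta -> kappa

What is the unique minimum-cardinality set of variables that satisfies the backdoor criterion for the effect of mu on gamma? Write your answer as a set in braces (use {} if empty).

Variables eligible for adjustment (non-descendants of mu, excluding mu and gamma): {alpha, delta, kappa, lam, theta, zeta}.
Backdoor paths from mu to gamma:
  P1: mu <- kappa <- zeta -> alpha <- lam <- delta -> gamma
  P2: mu <- kappa <- zeta -> gamma
  P3: mu <- kappa -> delta -> lam -> alpha <- zeta -> gamma
  P4: mu <- kappa -> delta -> gamma
  P5: mu <- kappa -> gamma
The empty set is not sufficient: P2 (mu <- kappa <- zeta -> gamma) has no collider blocking it and no conditioned non-collider, so it is open.
Try {kappa}:
  P1: blocked at chain node kappa ∈ conditioning set.
  P2: blocked at chain node kappa ∈ conditioning set.
  P3: blocked at fork node kappa ∈ conditioning set.
  P4: blocked at fork node kappa ∈ conditioning set.
  P5: blocked at fork node kappa ∈ conditioning set.
{kappa} contains no descendant of mu and blocks every backdoor path.
No other singleton works — e.g. {zeta} leaves P4 open — so {kappa} is the unique smallest valid adjustment set.

{kappa}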